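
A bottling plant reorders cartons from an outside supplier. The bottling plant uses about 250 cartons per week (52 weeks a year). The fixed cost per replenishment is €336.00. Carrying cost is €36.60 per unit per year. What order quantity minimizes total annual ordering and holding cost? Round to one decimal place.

Annual demand D = 250 × 52 = 13,000.
EOQ = √(2DS / H) = √(2 × 13,000 × 336 / 36.6).
= √(8,736,000 / 36.6) = √238,688.5246 ≈ 488.558.

Q* ≈ 488.6 cartons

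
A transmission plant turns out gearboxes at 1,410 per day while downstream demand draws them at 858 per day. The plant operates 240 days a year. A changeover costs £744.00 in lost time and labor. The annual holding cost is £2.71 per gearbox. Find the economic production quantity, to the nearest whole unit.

Annual demand D = 858 × 240 = 205,920.
Production build-up factor (1 − d/p) = 1 − 858/1,410 = 0.3915.
Q* = √(2DS / (H(1 − d/p))) = √(2 × 205,920 × 744 / (2.71 × 0.3915)).
= √(306,408,960 / 1.0609) ≈ 16994.410.

Q* ≈ 16,994 gearboxes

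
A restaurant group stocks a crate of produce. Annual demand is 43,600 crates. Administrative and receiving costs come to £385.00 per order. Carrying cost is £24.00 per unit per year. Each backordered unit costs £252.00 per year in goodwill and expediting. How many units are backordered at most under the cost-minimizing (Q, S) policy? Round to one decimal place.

S* ≈ 107.6 crates

With planned backorders, Q* = √(2DS/H) · √((H+B)/B).
√(2DS/H) = √(2 × 43,600 × 385 / 24) = 1182.723.
√((H+B)/B) = √((24+252)/252) = 1.0465.
Q* ≈ 1237.762.
S* = Q* · H/(H+B) = 1237.762 × 24/276 ≈ 107.632.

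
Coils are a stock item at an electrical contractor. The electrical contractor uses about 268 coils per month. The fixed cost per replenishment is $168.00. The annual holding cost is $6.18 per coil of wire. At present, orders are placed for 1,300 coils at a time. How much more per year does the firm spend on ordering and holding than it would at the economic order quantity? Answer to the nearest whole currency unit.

Extra cost ≈ $1,848 per year

Annual demand D = 268 × 12 = 3,216.
EOQ = √(2DS/H) = √(2 × 3,216 × 168 / 6.18) ≈ 418.15.
Cost at Q* = (D/Q*)S + (Q*/2)H = √(2DSH) ≈ $2,584.17.
Cost at Q = 1,300: (3,216/1,300)×168 + (1,300/2)×6.18 = $415.61 + $4,017.00 = $4,432.61.
Excess = $4,432.61 − $2,584.17 = $1,848.43.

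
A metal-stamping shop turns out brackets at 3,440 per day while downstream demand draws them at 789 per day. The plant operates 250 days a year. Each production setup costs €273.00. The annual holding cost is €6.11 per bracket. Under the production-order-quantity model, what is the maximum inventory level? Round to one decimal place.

Annual demand D = 789 × 250 = 197,250.
Production build-up factor (1 − d/p) = 1 − 789/3,440 = 0.7706.
Q* = √(2DS / (H(1 − d/p))) = √(2 × 197,250 × 273 / (6.11 × 0.7706)).
= √(107,698,500 / 4.7086) ≈ 4782.540.
Maximum inventory = Q*(1 − d/p) = 4782.540 × 0.7706 ≈ 3685.614.

I_max ≈ 3,685.6 brackets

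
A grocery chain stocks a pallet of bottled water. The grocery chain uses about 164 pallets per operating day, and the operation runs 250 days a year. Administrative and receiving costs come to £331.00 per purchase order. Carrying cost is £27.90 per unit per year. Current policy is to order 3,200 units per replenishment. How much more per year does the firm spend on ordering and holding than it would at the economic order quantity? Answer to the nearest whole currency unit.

Annual demand D = 164 × 250 = 41,000.
EOQ = √(2DS/H) = √(2 × 41,000 × 331 / 27.9) ≈ 986.32.
Cost at Q* = (D/Q*)S + (Q*/2)H = √(2DSH) ≈ £27,518.39.
Cost at Q = 3,200: (41,000/3,200)×331 + (3,200/2)×27.9 = £4,240.94 + £44,640.00 = £48,880.94.
Excess = £48,880.94 − £27,518.39 = £21,362.55.

Extra cost ≈ £21,363 per year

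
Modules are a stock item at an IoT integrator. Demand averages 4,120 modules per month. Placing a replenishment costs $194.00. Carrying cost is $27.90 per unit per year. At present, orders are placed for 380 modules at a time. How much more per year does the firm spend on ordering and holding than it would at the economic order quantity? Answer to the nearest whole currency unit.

Annual demand D = 4,120 × 12 = 49,440.
EOQ = √(2DS/H) = √(2 × 49,440 × 194 / 27.9) ≈ 829.19.
Cost at Q* = (D/Q*)S + (Q*/2)H = √(2DSH) ≈ $23,134.34.
Cost at Q = 380: (49,440/380)×194 + (380/2)×27.9 = $25,240.42 + $5,301.00 = $30,541.42.
Excess = $30,541.42 − $23,134.34 = $7,407.08.

Extra cost ≈ $7,407 per year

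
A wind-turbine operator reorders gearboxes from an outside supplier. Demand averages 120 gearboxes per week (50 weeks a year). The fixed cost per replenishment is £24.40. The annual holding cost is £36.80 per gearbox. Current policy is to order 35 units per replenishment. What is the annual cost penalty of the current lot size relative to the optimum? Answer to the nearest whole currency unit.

Annual demand D = 120 × 50 = 6,000.
EOQ = √(2DS/H) = √(2 × 6,000 × 24.4 / 36.8) ≈ 89.20.
Cost at Q* = (D/Q*)S + (Q*/2)H = √(2DSH) ≈ £3,282.54.
Cost at Q = 35: (6,000/35)×24.4 + (35/2)×36.8 = £4,182.86 + £644.00 = £4,826.86.
Excess = £4,826.86 − £3,282.54 = £1,544.32.

Extra cost ≈ £1,544 per year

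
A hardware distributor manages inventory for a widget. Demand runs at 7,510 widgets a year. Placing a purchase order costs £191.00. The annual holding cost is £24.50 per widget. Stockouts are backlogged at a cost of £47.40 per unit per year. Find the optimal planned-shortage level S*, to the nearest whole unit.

With planned backorders, Q* = √(2DS/H) · √((H+B)/B).
√(2DS/H) = √(2 × 7,510 × 191 / 24.5) = 342.191.
√((H+B)/B) = √((24.5+47.4)/47.4) = 1.2316.
Q* ≈ 421.448.
S* = Q* · H/(H+B) = 421.448 × 24.5/71.9 ≈ 143.609.

S* ≈ 144 widgets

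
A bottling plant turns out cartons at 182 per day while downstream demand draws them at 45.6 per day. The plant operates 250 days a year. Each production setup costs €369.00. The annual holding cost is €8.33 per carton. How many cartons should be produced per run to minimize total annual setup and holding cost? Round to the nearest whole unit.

Annual demand D = 45.6 × 250 = 11,400.
Production build-up factor (1 − d/p) = 1 − 45.6/182 = 0.7495.
Q* = √(2DS / (H(1 − d/p))) = √(2 × 11,400 × 369 / (8.33 × 0.7495)).
= √(8,413,200 / 6.2429) ≈ 1160.878.

Q* ≈ 1,161 cartons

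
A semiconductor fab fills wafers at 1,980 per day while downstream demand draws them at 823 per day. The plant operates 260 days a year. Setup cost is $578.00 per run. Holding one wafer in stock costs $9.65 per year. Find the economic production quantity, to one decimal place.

Q* ≈ 6,623.2 wafers

Annual demand D = 823 × 260 = 213,980.
Production build-up factor (1 − d/p) = 1 − 823/1,980 = 0.5843.
Q* = √(2DS / (H(1 − d/p))) = √(2 × 213,980 × 578 / (9.65 × 0.5843)).
= √(247,360,880 / 5.6389) ≈ 6623.198.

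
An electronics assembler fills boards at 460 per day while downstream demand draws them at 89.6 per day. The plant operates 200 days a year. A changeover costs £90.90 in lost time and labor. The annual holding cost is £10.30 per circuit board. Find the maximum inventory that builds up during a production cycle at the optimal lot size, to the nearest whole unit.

I_max ≈ 505 boards

Annual demand D = 89.6 × 200 = 17,920.
Production build-up factor (1 − d/p) = 1 − 89.6/460 = 0.8052.
Q* = √(2DS / (H(1 − d/p))) = √(2 × 17,920 × 90.9 / (10.3 × 0.8052)).
= √(3,257,856 / 8.2937) ≈ 626.745.
Maximum inventory = Q*(1 − d/p) = 626.745 × 0.8052 ≈ 504.666.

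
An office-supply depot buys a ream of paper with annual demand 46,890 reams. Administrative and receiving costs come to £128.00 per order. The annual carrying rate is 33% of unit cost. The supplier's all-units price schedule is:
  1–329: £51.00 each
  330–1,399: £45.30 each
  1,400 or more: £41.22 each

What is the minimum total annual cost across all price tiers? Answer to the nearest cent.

Holding cost per unit per year at price C is H = 0.33·C.
For each price level, check whether its EOQ is feasible; otherwise the best quantity at that price is the breakpoint.
Tier 1 (£51.00): EOQ = 844.5 exceeds tier's upper bound 329, so this tier is dominated.
EOQ at £45.30 = 896.1 (feasible in tier 2): TC = 46,890×£45.30 + (46,890/896.1)×128 + (896.1/2)×0.33×£45.30 = £2,137,512.72.
EOQ at £41.22 = 939.4 < 1400, so use break Q=1400: TC = 46,890×£41.22 + (46,890/1400.0)×128 + (1400.0/2)×0.33×£41.22 = £1,946,614.71.
Lowest total cost among the candidates is at Q = 1400.0.

TC* ≈ £1,946,614.71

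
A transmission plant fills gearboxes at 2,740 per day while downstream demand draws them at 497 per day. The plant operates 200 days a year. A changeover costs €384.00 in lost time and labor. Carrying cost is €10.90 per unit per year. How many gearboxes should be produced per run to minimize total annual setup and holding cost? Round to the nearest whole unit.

Annual demand D = 497 × 200 = 99,400.
Production build-up factor (1 − d/p) = 1 − 497/2,740 = 0.8186.
Q* = √(2DS / (H(1 − d/p))) = √(2 × 99,400 × 384 / (10.9 × 0.8186)).
= √(76,339,200 / 8.9229) ≈ 2924.969.

Q* ≈ 2,925 gearboxes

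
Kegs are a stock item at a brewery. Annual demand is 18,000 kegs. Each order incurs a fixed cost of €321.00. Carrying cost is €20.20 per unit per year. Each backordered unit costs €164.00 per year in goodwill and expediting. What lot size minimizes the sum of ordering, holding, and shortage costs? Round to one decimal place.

With planned backorders, Q* = √(2DS/H) · √((H+B)/B).
√(2DS/H) = √(2 × 18,000 × 321 / 20.2) = 756.359.
√((H+B)/B) = √((20.2+164)/164) = 1.0598.
Q* ≈ 801.588.

Q* ≈ 801.6 kegs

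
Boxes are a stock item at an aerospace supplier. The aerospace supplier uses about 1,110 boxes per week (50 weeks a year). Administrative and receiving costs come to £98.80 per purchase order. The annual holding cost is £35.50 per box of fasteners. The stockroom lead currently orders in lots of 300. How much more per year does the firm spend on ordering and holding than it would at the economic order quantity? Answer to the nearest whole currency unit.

Annual demand D = 1,110 × 50 = 55,500.
EOQ = √(2DS/H) = √(2 × 55,500 × 98.8 / 35.5) ≈ 555.81.
Cost at Q* = (D/Q*)S + (Q*/2)H = √(2DSH) ≈ £19,731.23.
Cost at Q = 300: (55,500/300)×98.8 + (300/2)×35.5 = £18,278.00 + £5,325.00 = £23,603.00.
Excess = £23,603.00 − £19,731.23 = £3,871.77.

Extra cost ≈ £3,872 per year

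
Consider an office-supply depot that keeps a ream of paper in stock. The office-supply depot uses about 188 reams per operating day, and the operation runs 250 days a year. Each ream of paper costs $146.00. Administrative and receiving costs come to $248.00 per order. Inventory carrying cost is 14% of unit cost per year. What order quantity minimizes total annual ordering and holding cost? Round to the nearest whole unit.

Annual demand D = 188 × 250 = 47,000.
Holding cost H = 0.14 × $146.00 = $20.4400 per unit per year.
EOQ = √(2DS / H) = √(2 × 47,000 × 248 / 20.44).
= √(23,312,000 / 20.44) = √1,140,508.8063 ≈ 1067.946.

Q* ≈ 1,068 reams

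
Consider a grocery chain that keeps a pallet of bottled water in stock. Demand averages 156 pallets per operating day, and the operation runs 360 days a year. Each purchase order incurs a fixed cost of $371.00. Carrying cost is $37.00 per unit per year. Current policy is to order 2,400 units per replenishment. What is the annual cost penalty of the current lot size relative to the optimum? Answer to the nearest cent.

Annual demand D = 156 × 360 = 56,160.
EOQ = √(2DS/H) = √(2 × 56,160 × 371 / 37) ≈ 1061.24.
Cost at Q* = (D/Q*)S + (Q*/2)H = √(2DSH) ≈ $39,265.97.
Cost at Q = 2,400: (56,160/2,400)×371 + (2,400/2)×37 = $8,681.40 + $44,400.00 = $53,081.40.
Excess = $53,081.40 − $39,265.97 = $13,815.43.

Extra cost ≈ $13,815.43 per year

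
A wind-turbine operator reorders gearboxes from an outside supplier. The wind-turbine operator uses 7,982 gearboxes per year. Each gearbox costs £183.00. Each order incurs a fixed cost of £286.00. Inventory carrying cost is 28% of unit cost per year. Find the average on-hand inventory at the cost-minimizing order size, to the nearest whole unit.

Holding cost H = 0.28 × £183.00 = £51.2400 per unit per year.
EOQ = √(2DS/H) = √(2 × 7,982 × 286 / 51.24) ≈ 298.50.
Average inventory = Q*/2 ≈ 298.50 / 2 = 149.252.

Average inventory ≈ 149 gearboxes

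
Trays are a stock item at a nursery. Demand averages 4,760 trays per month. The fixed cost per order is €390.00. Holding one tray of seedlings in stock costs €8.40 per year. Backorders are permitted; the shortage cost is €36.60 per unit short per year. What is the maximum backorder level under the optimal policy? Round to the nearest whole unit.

S* ≈ 477 trays

Annual demand D = 4,760 × 12 = 57,120.
With planned backorders, Q* = √(2DS/H) · √((H+B)/B).
√(2DS/H) = √(2 × 57,120 × 390 / 8.4) = 2303.041.
√((H+B)/B) = √((8.4+36.6)/36.6) = 1.1088.
Q* ≈ 2553.686.
S* = Q* · H/(H+B) = 2553.686 × 8.4/45 ≈ 476.688.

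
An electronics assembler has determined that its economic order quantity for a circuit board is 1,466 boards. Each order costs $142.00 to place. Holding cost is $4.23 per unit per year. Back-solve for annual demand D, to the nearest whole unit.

The basic EOQ model gives Q* = √(2DS/H); rearrange for the unknown.
From Q* = √(2DS/H): D = Q*²H / (2S) = 1,466² × 4.23 / (2 × 142) = 32010.316.

D ≈ 32,010 boards per year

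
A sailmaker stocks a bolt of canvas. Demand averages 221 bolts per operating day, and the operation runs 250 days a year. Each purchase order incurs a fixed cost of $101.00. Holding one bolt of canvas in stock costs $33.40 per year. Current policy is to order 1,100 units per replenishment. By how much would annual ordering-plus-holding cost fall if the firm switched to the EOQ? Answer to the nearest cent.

Annual demand D = 221 × 250 = 55,250.
EOQ = √(2DS/H) = √(2 × 55,250 × 101 / 33.4) ≈ 578.05.
Cost at Q* = (D/Q*)S + (Q*/2)H = √(2DSH) ≈ $19,307.01.
Cost at Q = 1,100: (55,250/1,100)×101 + (1,100/2)×33.4 = $5,072.95 + $18,370.00 = $23,442.95.
Excess = $23,442.95 − $19,307.01 = $4,135.94.

Extra cost ≈ $4,135.94 per year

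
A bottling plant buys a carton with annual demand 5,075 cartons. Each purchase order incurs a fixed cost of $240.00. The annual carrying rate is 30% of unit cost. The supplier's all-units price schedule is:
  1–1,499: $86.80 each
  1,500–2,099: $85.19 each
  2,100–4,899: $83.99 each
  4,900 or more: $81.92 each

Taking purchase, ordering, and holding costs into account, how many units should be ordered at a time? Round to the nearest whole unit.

Holding cost per unit per year at price C is H = 0.30·C.
Evaluate total cost at each tier's feasible EOQ or, if the EOQ is below the tier, at the tier's minimum quantity.
EOQ at $86.80 = 305.9 (feasible in tier 1): TC = 5,075×$86.80 + (5,075/305.9)×240 + (305.9/2)×0.30×$86.80 = $448,474.51.
EOQ at $85.19 = 308.7 < 1500, so use break Q=1500: TC = 5,075×$85.19 + (5,075/1500.0)×240 + (1500.0/2)×0.30×$85.19 = $452,319.00.
EOQ at $83.99 = 310.9 < 2100, so use break Q=2100: TC = 5,075×$83.99 + (5,075/2100.0)×240 + (2100.0/2)×0.30×$83.99 = $453,286.10.
EOQ at $81.92 = 314.8 < 4900, so use break Q=4900: TC = 5,075×$81.92 + (5,075/4900.0)×240 + (4900.0/2)×0.30×$81.92 = $476,203.77.
Lowest total cost is $448,474.51 at Q = 305.9.

Q* ≈ 306 cartons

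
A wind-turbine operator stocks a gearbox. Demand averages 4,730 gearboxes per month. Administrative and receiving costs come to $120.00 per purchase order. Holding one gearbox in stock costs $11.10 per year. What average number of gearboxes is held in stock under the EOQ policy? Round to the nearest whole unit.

Annual demand D = 4,730 × 12 = 56,760.
EOQ = √(2DS/H) = √(2 × 56,760 × 120 / 11.1) ≈ 1107.81.
Average inventory = Q*/2 ≈ 1107.81 / 2 = 553.905.

Average inventory ≈ 554 gearboxes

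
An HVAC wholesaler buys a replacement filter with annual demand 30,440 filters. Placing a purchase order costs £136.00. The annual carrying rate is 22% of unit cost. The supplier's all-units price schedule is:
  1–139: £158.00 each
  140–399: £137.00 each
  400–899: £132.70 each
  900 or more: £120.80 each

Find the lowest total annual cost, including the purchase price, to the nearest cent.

Holding cost per unit per year at price C is H = 0.22·C.
For each price level, check whether its EOQ is feasible; otherwise the best quantity at that price is the breakpoint.
Tier 1 (£158.00): EOQ = 488.1 exceeds tier's upper bound 139, so this tier is dominated.
Tier 2 (£137.00): EOQ = 524.1 exceeds tier's upper bound 399, so this tier is dominated.
EOQ at £132.70 = 532.5 (feasible in tier 3): TC = 30,440×£132.70 + (30,440/532.5)×136 + (532.5/2)×0.22×£132.70 = £4,054,935.25.
EOQ at £120.80 = 558.2 < 900, so use break Q=900: TC = 30,440×£120.80 + (30,440/900.0)×136 + (900.0/2)×0.22×£120.80 = £3,693,711.02.
Lowest total cost among the candidates is at Q = 900.0.

TC* ≈ £3,693,711.02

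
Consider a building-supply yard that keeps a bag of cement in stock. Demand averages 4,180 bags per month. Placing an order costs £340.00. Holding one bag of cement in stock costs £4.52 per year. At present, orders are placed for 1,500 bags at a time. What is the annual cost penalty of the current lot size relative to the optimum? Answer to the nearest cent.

Extra cost ≈ £2,343.01 per year

Annual demand D = 4,180 × 12 = 50,160.
EOQ = √(2DS/H) = √(2 × 50,160 × 340 / 4.52) ≈ 2747.03.
Cost at Q* = (D/Q*)S + (Q*/2)H = √(2DSH) ≈ £12,416.59.
Cost at Q = 1,500: (50,160/1,500)×340 + (1,500/2)×4.52 = £11,369.60 + £3,390.00 = £14,759.60.
Excess = £14,759.60 − £12,416.59 = £2,343.01.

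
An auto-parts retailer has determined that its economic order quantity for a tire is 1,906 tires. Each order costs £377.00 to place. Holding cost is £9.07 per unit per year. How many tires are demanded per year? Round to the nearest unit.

D ≈ 43,700 tires per year

Invert the EOQ relation Q*² = 2DS/H.
From Q* = √(2DS/H): D = Q*²H / (2S) = 1,906² × 9.07 / (2 × 377) = 43700.030.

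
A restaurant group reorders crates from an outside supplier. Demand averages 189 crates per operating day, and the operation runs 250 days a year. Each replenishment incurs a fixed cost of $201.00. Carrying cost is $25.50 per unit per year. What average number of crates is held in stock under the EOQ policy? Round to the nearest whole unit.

Annual demand D = 189 × 250 = 47,250.
EOQ = √(2DS/H) = √(2 × 47,250 × 201 / 25.5) ≈ 863.07.
Average inventory = Q*/2 ≈ 863.07 / 2 = 431.533.

Average inventory ≈ 432 crates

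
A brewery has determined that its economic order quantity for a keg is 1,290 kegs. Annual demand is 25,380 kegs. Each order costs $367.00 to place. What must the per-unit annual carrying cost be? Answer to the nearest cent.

H ≈ $11.19

The basic EOQ model gives Q* = √(2DS/H); rearrange for the unknown.
From Q* = √(2DS/H): H = 2DS / Q*² = 2 × 25,380 × 367 / 1,290² = 11.1946.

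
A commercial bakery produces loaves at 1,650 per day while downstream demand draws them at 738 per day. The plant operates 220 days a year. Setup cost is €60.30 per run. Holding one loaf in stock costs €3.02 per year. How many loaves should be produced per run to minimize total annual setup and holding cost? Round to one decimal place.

Annual demand D = 738 × 220 = 162,360.
Production build-up factor (1 − d/p) = 1 − 738/1,650 = 0.5527.
Q* = √(2DS / (H(1 − d/p))) = √(2 × 162,360 × 60.3 / (3.02 × 0.5527)).
= √(19,580,616 / 1.6692) ≈ 3424.950.

Q* ≈ 3,425.0 loaves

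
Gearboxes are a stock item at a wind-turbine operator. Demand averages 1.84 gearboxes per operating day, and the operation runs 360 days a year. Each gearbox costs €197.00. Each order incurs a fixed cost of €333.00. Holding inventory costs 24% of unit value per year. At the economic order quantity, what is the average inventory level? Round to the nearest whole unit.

Annual demand D = 1.84 × 360 = 662.4.
Holding cost H = 0.24 × €197.00 = €47.2800 per unit per year.
EOQ = √(2DS/H) = √(2 × 662.4 × 333 / 47.28) ≈ 96.60.
Average inventory = Q*/2 ≈ 96.60 / 2 = 48.298.

Average inventory ≈ 48 gearboxes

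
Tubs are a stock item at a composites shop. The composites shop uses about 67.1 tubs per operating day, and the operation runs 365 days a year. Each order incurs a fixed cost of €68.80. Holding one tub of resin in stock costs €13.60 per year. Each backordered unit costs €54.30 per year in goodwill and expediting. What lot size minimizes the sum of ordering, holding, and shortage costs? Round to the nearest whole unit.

Q* ≈ 557 tubs

Annual demand D = 67.1 × 365 = 24,491.5.
With planned backorders, Q* = √(2DS/H) · √((H+B)/B).
√(2DS/H) = √(2 × 24,491.5 × 68.8 / 13.6) = 497.791.
√((H+B)/B) = √((13.6+54.3)/54.3) = 1.1182.
Q* ≈ 556.650.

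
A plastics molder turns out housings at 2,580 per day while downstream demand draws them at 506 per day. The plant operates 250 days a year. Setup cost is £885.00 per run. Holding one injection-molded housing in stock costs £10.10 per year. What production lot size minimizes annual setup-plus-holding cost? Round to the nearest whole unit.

Annual demand D = 506 × 250 = 126,500.
Production build-up factor (1 − d/p) = 1 − 506/2,580 = 0.8039.
Q* = √(2DS / (H(1 − d/p))) = √(2 × 126,500 × 885 / (10.1 × 0.8039)).
= √(223,905,000 / 8.1191) ≈ 5251.419.

Q* ≈ 5,251 housings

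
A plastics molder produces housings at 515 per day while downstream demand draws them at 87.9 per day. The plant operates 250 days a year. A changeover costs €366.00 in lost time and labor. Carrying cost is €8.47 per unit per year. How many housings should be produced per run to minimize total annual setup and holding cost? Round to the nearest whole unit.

Q* ≈ 1,513 housings

Annual demand D = 87.9 × 250 = 21,975.
Production build-up factor (1 − d/p) = 1 − 87.9/515 = 0.8293.
Q* = √(2DS / (H(1 − d/p))) = √(2 × 21,975 × 366 / (8.47 × 0.8293)).
= √(16,085,700 / 7.0243) ≈ 1513.272.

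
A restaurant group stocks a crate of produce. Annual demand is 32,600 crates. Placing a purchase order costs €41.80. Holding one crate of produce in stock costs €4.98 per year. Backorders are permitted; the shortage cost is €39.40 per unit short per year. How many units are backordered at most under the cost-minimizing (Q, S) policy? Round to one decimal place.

With planned backorders, Q* = √(2DS/H) · √((H+B)/B).
√(2DS/H) = √(2 × 32,600 × 41.8 / 4.98) = 739.771.
√((H+B)/B) = √((4.98+39.4)/39.4) = 1.0613.
Q* ≈ 785.132.
S* = Q* · H/(H+B) = 785.132 × 4.98/44.38 ≈ 88.102.

S* ≈ 88.1 crates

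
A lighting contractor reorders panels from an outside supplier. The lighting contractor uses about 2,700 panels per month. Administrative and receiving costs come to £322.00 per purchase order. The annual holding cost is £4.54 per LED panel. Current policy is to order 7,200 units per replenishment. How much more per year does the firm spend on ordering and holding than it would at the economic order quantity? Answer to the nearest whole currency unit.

Extra cost ≈ £8,060 per year

Annual demand D = 2,700 × 12 = 32,400.
EOQ = √(2DS/H) = √(2 × 32,400 × 322 / 4.54) ≈ 2143.82.
Cost at Q* = (D/Q*)S + (Q*/2)H = √(2DSH) ≈ £9,732.92.
Cost at Q = 7,200: (32,400/7,200)×322 + (7,200/2)×4.54 = £1,449.00 + £16,344.00 = £17,793.00.
Excess = £17,793.00 − £9,732.92 = £8,060.08.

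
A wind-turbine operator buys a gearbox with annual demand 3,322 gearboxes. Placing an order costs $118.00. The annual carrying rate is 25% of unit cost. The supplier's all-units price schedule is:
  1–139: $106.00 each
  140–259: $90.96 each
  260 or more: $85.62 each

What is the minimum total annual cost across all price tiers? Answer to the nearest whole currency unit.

Holding cost per unit per year at price C is H = 0.25·C.
Evaluate total cost at each tier's feasible EOQ or, if the EOQ is below the tier, at the tier's minimum quantity.
Tier 1 ($106.00): EOQ = 172.0 exceeds tier's upper bound 139, so this tier is dominated.
EOQ at $90.96 = 185.7 (feasible in tier 2): TC = 3,322×$90.96 + (3,322/185.7)×118 + (185.7/2)×0.25×$90.96 = $306,391.44.
EOQ at $85.62 = 191.4 < 260, so use break Q=260: TC = 3,322×$85.62 + (3,322/260.0)×118 + (260.0/2)×0.25×$85.62 = $288,719.97.
Lowest total cost among the candidates is at Q = 260.0.

TC* ≈ $288,720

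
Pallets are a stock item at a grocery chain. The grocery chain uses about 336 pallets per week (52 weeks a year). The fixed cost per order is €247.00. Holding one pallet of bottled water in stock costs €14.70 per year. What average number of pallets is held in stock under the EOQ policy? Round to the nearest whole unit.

Annual demand D = 336 × 52 = 17,472.
Q* = √(2DS/H) = √(2 × 17,472 × 247 / 14.7) ≈ 766.26.
Average inventory = Q*/2 ≈ 766.26 / 2 = 383.130.

Average inventory ≈ 383 pallets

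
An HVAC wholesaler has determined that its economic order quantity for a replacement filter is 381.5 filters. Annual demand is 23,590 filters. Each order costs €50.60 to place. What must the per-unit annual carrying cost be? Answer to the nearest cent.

H ≈ €16.40

Invert the EOQ relation Q*² = 2DS/H.
From Q* = √(2DS/H): H = 2DS / Q*² = 2 × 23,590 × 50.6 / 381.5² = 16.4029.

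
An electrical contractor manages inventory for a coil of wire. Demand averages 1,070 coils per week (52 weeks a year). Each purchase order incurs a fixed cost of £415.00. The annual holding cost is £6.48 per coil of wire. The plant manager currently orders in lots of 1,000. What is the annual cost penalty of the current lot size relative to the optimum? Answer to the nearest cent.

Annual demand D = 1,070 × 52 = 55,640.
EOQ = √(2DS/H) = √(2 × 55,640 × 415 / 6.48) ≈ 2669.59.
Cost at Q* = (D/Q*)S + (Q*/2)H = √(2DSH) ≈ £17,298.96.
Cost at Q = 1,000: (55,640/1,000)×415 + (1,000/2)×6.48 = £23,090.60 + £3,240.00 = £26,330.60.
Excess = £26,330.60 − £17,298.96 = £9,031.64.

Extra cost ≈ £9,031.64 per year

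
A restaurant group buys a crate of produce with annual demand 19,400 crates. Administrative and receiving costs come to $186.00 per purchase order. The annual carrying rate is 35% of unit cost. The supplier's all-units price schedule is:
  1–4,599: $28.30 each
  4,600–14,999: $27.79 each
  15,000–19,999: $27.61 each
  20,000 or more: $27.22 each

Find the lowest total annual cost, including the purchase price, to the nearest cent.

Holding cost per unit per year at price C is H = 0.35·C.
For each price level, check whether its EOQ is feasible; otherwise the best quantity at that price is the breakpoint.
EOQ at $28.30 = 853.6 (feasible in tier 1): TC = 19,400×$28.30 + (19,400/853.6)×186 + (853.6/2)×0.35×$28.30 = $557,474.73.
EOQ at $27.79 = 861.4 < 4600, so use break Q=4600: TC = 19,400×$27.79 + (19,400/4600.0)×186 + (4600.0/2)×0.35×$27.79 = $562,281.38.
EOQ at $27.61 = 864.2 < 15000, so use break Q=15000: TC = 19,400×$27.61 + (19,400/15000.0)×186 + (15000.0/2)×0.35×$27.61 = $608,350.81.
EOQ at $27.22 = 870.4 < 20000, so use break Q=20000: TC = 19,400×$27.22 + (19,400/20000.0)×186 + (20000.0/2)×0.35×$27.22 = $623,518.42.
Lowest total cost among the candidates is at Q = 853.6.

TC* ≈ $557,474.73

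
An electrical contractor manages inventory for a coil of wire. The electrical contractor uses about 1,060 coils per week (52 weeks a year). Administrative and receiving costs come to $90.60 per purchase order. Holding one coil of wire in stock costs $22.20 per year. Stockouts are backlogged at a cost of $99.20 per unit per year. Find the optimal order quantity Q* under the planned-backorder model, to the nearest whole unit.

Annual demand D = 1,060 × 52 = 55,120.
With planned backorders, Q* = √(2DS/H) · √((H+B)/B).
√(2DS/H) = √(2 × 55,120 × 90.6 / 22.2) = 670.745.
√((H+B)/B) = √((22.2+99.2)/99.2) = 1.1063.
Q* ≈ 742.012.

Q* ≈ 742 coils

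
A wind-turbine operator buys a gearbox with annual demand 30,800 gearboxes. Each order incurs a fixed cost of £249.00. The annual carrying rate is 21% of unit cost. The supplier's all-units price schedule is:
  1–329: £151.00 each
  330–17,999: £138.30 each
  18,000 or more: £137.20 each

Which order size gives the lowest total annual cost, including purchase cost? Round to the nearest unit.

Q* ≈ 727 gearboxes

Holding cost per unit per year at price C is H = 0.21·C.
Evaluate total cost at each tier's feasible EOQ or, if the EOQ is below the tier, at the tier's minimum quantity.
Tier 1 (£151.00): EOQ = 695.5 exceeds tier's upper bound 329, so this tier is dominated.
EOQ at £138.30 = 726.7 (feasible in tier 2): TC = 30,800×£138.30 + (30,800/726.7)×249 + (726.7/2)×0.21×£138.30 = £4,280,746.23.
EOQ at £137.20 = 729.6 < 18000, so use break Q=18000: TC = 30,800×£137.20 + (30,800/18000.0)×249 + (18000.0/2)×0.21×£137.20 = £4,485,494.07.
Lowest total cost is £4,280,746.23 at Q = 726.7.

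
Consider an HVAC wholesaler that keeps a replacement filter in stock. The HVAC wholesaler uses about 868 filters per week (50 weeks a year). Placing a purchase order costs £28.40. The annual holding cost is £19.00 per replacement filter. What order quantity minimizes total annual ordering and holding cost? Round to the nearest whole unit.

Annual demand D = 868 × 50 = 43,400.
EOQ = √(2DS / H) = √(2 × 43,400 × 28.4 / 19).
= √(2,465,120 / 19) = √129,743.1579 ≈ 360.199.

Q* ≈ 360 filters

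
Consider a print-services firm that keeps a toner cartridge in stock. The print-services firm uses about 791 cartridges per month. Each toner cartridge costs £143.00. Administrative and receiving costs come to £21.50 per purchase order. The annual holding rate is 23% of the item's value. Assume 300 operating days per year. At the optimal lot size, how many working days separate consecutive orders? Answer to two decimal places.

T ≈ 3.52 days

Annual demand D = 791 × 12 = 9,492.
Holding cost H = 0.23 × £143.00 = £32.8900 per unit per year.
EOQ = √(2DS/H) = √(2 × 9,492 × 21.5 / 32.89) ≈ 111.40.
Cycle time = Q*/D × 300 = 111.40 / 9,492 × 300 ≈ 3.521 days.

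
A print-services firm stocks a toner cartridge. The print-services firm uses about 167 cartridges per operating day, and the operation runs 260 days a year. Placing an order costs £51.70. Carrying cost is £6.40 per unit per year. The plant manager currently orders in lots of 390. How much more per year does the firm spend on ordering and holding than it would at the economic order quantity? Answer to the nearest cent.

Annual demand D = 167 × 260 = 43,420.
EOQ = √(2DS/H) = √(2 × 43,420 × 51.7 / 6.4) ≈ 837.56.
Cost at Q* = (D/Q*)S + (Q*/2)H = √(2DSH) ≈ £5,360.37.
Cost at Q = 390: (43,420/390)×51.7 + (390/2)×6.4 = £5,755.93 + £1,248.00 = £7,003.93.
Excess = £7,003.93 − £5,360.37 = £1,643.56.

Extra cost ≈ £1,643.56 per year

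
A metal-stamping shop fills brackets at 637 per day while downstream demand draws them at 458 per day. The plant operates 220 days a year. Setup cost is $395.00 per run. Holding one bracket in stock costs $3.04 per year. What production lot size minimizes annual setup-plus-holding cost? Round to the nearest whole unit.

Annual demand D = 458 × 220 = 100,760.
Production build-up factor (1 − d/p) = 1 − 458/637 = 0.2810.
Q* = √(2DS / (H(1 − d/p))) = √(2 × 100,760 × 395 / (3.04 × 0.2810)).
= √(79,600,400 / 0.8543) ≈ 9653.038.

Q* ≈ 9,653 brackets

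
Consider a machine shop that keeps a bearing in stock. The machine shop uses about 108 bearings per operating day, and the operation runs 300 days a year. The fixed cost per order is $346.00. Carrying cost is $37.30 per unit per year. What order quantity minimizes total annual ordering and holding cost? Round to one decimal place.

Annual demand D = 108 × 300 = 32,400.
EOQ = √(2DS / H) = √(2 × 32,400 × 346 / 37.3).
= √(22,420,800 / 37.3) = √601,093.8338 ≈ 775.302.

Q* ≈ 775.3 bearings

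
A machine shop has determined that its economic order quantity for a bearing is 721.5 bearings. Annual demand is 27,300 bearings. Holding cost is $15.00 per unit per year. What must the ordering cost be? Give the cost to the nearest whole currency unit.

The basic EOQ model gives Q* = √(2DS/H); rearrange for the unknown.
From Q* = √(2DS/H): S = Q*²H / (2D) = 721.5² × 15 / (2 × 27,300) = 143.0116.

S ≈ $143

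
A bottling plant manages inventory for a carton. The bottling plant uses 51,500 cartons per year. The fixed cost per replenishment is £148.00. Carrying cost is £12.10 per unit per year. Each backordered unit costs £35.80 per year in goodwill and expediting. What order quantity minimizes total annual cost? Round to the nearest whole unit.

With planned backorders, Q* = √(2DS/H) · √((H+B)/B).
√(2DS/H) = √(2 × 51,500 × 148 / 12.1) = 1122.424.
√((H+B)/B) = √((12.1+35.8)/35.8) = 1.1567.
Q* ≈ 1298.324.

Q* ≈ 1,298 cartons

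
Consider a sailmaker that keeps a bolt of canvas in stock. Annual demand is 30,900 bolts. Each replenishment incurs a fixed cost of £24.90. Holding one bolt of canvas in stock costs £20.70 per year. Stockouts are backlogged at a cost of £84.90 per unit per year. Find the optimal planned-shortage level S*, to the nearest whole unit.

With planned backorders, Q* = √(2DS/H) · √((H+B)/B).
√(2DS/H) = √(2 × 30,900 × 24.9 / 20.7) = 272.652.
√((H+B)/B) = √((20.7+84.9)/84.9) = 1.1153.
Q* ≈ 304.079.
S* = Q* · H/(H+B) = 304.079 × 20.7/105.6 ≈ 59.606.

S* ≈ 60 bolts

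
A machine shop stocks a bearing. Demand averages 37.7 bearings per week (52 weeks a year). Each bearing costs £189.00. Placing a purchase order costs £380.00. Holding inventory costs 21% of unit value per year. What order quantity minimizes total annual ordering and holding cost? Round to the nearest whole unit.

Q* ≈ 194 bearings

Annual demand D = 37.7 × 52 = 1,960.4.
Holding cost H = 0.21 × £189.00 = £39.6900 per unit per year.
EOQ = √(2DS / H) = √(2 × 1,960.4 × 380 / 39.69).
= √(1,489,904 / 39.69) = √37,538.5236 ≈ 193.749.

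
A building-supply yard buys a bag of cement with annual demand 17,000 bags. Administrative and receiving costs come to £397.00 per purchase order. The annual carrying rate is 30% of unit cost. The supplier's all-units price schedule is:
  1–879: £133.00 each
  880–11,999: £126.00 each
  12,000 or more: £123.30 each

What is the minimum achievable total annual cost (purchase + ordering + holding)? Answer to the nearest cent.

Holding cost per unit per year at price C is H = 0.30·C.
For each price level, check whether its EOQ is feasible; otherwise the best quantity at that price is the breakpoint.
EOQ at £133.00 = 581.6 (feasible in tier 1): TC = 17,000×£133.00 + (17,000/581.6)×397 + (581.6/2)×0.30×£133.00 = £2,284,207.12.
EOQ at £126.00 = 597.6 < 880, so use break Q=880: TC = 17,000×£126.00 + (17,000/880.0)×397 + (880.0/2)×0.30×£126.00 = £2,166,301.32.
EOQ at £123.30 = 604.1 < 12000, so use break Q=12000: TC = 17,000×£123.30 + (17,000/12000.0)×397 + (12000.0/2)×0.30×£123.30 = £2,318,602.42.
Lowest total cost among the candidates is at Q = 880.0.

TC* ≈ £2,166,301.32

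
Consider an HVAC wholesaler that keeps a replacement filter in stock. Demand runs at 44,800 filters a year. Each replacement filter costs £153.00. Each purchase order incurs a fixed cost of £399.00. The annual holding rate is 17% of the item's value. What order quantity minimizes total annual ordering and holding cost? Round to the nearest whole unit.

Q* ≈ 1,172 filters

Holding cost H = 0.17 × £153.00 = £26.0100 per unit per year.
EOQ = √(2DS / H) = √(2 × 44,800 × 399 / 26.01).
= √(35,750,400 / 26.01) = √1,374,486.7359 ≈ 1172.385.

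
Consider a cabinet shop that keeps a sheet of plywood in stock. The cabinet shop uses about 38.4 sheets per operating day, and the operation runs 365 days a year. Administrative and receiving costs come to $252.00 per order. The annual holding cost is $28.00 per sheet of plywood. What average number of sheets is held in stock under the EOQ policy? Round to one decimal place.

Average inventory ≈ 251.1 sheets

Annual demand D = 38.4 × 365 = 14,016.
EOQ = √(2DS/H) = √(2 × 14,016 × 252 / 28) ≈ 502.28.
Average inventory = Q*/2 ≈ 502.28 / 2 = 251.141.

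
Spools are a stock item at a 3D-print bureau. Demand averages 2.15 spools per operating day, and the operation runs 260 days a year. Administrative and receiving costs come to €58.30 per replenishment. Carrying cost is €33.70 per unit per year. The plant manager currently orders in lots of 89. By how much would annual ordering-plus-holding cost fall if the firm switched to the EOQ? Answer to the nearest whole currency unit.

Extra cost ≈ €384 per year

Annual demand D = 2.15 × 260 = 559.
EOQ = √(2DS/H) = √(2 × 559 × 58.3 / 33.7) ≈ 43.98.
Cost at Q* = (D/Q*)S + (Q*/2)H = √(2DSH) ≈ €1,482.07.
Cost at Q = 89: (559/89)×58.3 + (89/2)×33.7 = €366.18 + €1,499.65 = €1,865.83.
Excess = €1,865.83 − €1,482.07 = €383.75.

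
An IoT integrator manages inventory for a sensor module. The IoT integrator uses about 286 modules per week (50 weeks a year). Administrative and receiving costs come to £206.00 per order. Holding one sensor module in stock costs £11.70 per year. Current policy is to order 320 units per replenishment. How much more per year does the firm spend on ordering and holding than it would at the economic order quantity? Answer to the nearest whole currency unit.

Annual demand D = 286 × 50 = 14,300.
EOQ = √(2DS/H) = √(2 × 14,300 × 206 / 11.7) ≈ 709.62.
Cost at Q* = (D/Q*)S + (Q*/2)H = √(2DSH) ≈ £8,302.51.
Cost at Q = 320: (14,300/320)×206 + (320/2)×11.7 = £9,205.62 + £1,872.00 = £11,077.62.
Excess = £11,077.62 − £8,302.51 = £2,775.11.

Extra cost ≈ £2,775 per year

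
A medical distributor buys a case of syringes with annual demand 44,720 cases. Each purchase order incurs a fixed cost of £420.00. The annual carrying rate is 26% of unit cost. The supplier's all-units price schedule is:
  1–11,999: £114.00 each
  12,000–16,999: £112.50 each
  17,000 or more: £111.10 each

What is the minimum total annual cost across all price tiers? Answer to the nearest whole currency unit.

Holding cost per unit per year at price C is H = 0.26·C.
For each price level, check whether its EOQ is feasible; otherwise the best quantity at that price is the breakpoint.
EOQ at £114.00 = 1125.8 (feasible in tier 1): TC = 44,720×£114.00 + (44,720/1125.8)×420 + (1125.8/2)×0.26×£114.00 = £5,131,447.96.
EOQ at £112.50 = 1133.3 < 12000, so use break Q=12000: TC = 44,720×£112.50 + (44,720/12000.0)×420 + (12000.0/2)×0.26×£112.50 = £5,208,065.20.
EOQ at £111.10 = 1140.4 < 17000, so use break Q=17000: TC = 44,720×£111.10 + (44,720/17000.0)×420 + (17000.0/2)×0.26×£111.10 = £5,215,027.85.
Lowest total cost among the candidates is at Q = 1125.8.

TC* ≈ £5,131,448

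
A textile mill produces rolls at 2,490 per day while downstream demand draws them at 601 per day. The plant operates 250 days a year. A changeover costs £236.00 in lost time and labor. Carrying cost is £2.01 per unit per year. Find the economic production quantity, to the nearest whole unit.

Q* ≈ 6,820 rolls

Annual demand D = 601 × 250 = 150,250.
Production build-up factor (1 − d/p) = 1 − 601/2,490 = 0.7586.
Q* = √(2DS / (H(1 − d/p))) = √(2 × 150,250 × 236 / (2.01 × 0.7586)).
= √(70,918,000 / 1.5249) ≈ 6819.679.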